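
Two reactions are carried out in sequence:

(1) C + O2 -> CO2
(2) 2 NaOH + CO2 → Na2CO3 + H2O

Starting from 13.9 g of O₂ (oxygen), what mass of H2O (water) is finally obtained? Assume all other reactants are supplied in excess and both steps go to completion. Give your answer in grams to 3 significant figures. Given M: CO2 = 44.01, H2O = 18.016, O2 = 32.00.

n(O2) = 13.90 / 32.00 = 0.4344 mol.
Step 1 gives a 1:1 ratio of O2 to CO2, so n(CO2) = 0.4344 mol.
In step 2 the CO2:H2O ratio is 1:1, so n(H2O) = 0.4344 mol.
Mass of H2O = 0.4344 × 18.016 = 7.826 g.

7.83 g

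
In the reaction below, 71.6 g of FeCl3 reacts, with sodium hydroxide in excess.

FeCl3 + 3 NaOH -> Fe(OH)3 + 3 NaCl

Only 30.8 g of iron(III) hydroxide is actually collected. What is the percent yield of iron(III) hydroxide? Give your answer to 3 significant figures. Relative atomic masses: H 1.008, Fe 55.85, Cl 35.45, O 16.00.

65.3 %

M(FeCl3) = 55.85 + 3(35.45) = 162.20 g/mol.
M(Fe(OH)3) = 55.85 + 3(16.00) + 3(1.008) = 106.874 g/mol.
n(FeCl3) = 71.60 g / 162.20 g/mol = 0.4414 mol.
From the equation the FeCl3:Fe(OH)3 mole ratio is 1:1, so n(Fe(OH)3) = 0.4414 × 1/1 = 0.4414 mol.
Mass of Fe(OH)3 = 0.4414 mol × 106.874 g/mol = 47.18 g.
This is the theoretical yield. Percent yield = 30.8 g / 47.18 g × 100% = 65.29%.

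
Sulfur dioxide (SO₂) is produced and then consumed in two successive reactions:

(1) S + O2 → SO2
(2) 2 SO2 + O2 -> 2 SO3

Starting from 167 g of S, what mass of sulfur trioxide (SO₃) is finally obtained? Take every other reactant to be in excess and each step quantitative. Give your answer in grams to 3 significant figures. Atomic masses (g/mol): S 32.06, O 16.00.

417 g

M(S) = 32.06 g/mol.
M(SO3) = 32.06 + 3(16.00) = 80.06 g/mol.
n(S) = 167.0 / 32.06 = 5.209 mol.
Step 1 gives a 1:1 ratio of S to SO2, so n(SO2) = 5.209 mol.
In step 2 the SO2:SO3 ratio is 2:2, so n(SO3) = 5.209 mol.
Mass of SO3 = 5.209 × 80.06 = 417.0 g.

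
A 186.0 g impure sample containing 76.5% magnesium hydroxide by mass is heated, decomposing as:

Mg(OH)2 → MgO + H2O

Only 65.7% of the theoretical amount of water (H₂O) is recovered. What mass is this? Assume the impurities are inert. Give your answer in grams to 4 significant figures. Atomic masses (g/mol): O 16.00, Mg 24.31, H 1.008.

Pure Mg(OH)2 available = 186.0 g × 0.765 = 142.29 g.
M(Mg(OH)2) = 24.31 + 2(16.00) + 2(1.008) = 58.326 g/mol.
M(H2O) = 2(1.008) + 16.00 = 18.016 g/mol.
n(Mg(OH)2) = 142.29 g / 58.326 g/mol = 2.4396 mol.
From the equation the Mg(OH)2:H2O mole ratio is 1:1, so n(H2O) = 2.4396 × 1/1 = 2.4396 mol.
Mass of H2O = 2.4396 mol × 18.016 g/mol = 43.951 g.
Actual mass collected = 43.951 g × 0.657 = 28.876 g.

28.88 g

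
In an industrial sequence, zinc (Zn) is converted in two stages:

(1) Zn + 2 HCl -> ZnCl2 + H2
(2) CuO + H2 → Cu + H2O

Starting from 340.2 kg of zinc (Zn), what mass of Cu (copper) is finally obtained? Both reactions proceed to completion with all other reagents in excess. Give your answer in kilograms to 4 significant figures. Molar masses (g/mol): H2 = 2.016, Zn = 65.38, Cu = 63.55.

340.2 kg = 340200 g.
n(Zn) = 340200 / 65.38 = 5203.4 mol.
Step 1 gives a 1:1 ratio of Zn to H2, so n(H2) = 5203.4 mol.
In step 2 the H2:Cu ratio is 1:1, so n(Cu) = 5203.4 mol.
Mass of Cu = 5203.4 × 63.55 = 330680 g = 330.7 kg.

330.7 kg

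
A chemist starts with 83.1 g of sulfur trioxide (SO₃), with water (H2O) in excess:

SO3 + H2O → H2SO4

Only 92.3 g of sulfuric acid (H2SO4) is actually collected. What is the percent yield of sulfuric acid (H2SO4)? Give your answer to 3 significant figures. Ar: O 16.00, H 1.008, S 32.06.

90.7 %

M(SO3) = 32.06 + 3(16.00) = 80.06 g/mol.
M(H2SO4) = 2(1.008) + 32.06 + 4(16.00) = 98.076 g/mol.
n(SO3) = 83.10 g / 80.06 g/mol = 1.038 mol.
From the equation the SO3:H2SO4 mole ratio is 1:1, so n(H2SO4) = 1.038 × 1/1 = 1.038 mol.
Mass of H2SO4 = 1.038 mol × 98.076 g/mol = 101.8 g.
This is the theoretical yield. Percent yield = 92.3 g / 101.8 g × 100% = 90.67%.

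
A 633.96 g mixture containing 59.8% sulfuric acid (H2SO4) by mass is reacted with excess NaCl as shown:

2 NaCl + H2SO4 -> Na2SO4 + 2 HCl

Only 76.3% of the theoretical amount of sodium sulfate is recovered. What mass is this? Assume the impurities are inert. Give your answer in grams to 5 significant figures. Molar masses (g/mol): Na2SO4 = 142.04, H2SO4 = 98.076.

418.92 g

Pure H2SO4 available = 633.96 g × 0.598 = 379.108 g.
n(H2SO4) = 379.108 g / 98.076 g/mol = 3.86545 mol.
From the equation the H2SO4:Na2SO4 mole ratio is 1:1, so n(Na2SO4) = 3.86545 × 1/1 = 3.86545 mol.
Mass of Na2SO4 = 3.86545 mol × 142.04 g/mol = 549.049 g.
Actual mass collected = 549.049 g × 0.763 = 418.924 g.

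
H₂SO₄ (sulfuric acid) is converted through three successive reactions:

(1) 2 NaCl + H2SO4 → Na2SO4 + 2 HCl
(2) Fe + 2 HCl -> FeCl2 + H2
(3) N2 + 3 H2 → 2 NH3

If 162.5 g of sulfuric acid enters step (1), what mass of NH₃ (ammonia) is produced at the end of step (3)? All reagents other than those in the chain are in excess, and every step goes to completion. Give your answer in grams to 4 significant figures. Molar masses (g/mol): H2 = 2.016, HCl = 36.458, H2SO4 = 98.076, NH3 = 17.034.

n(H2SO4) = 162.5 / 98.076 = 1.6569 mol.
Reaction (1): H2SO4→HCl ratio 1:2 ⇒ n(HCl) = 3.3138 mol.
Reaction (2): HCl→H2 ratio 2:1 ⇒ n(H2) = 1.6569 mol.
Reaction (3): H2→NH3 ratio 3:2 ⇒ n(NH3) = 1.1046 mol.
Mass of NH3 = 1.1046 × 17.034 = 18.816 g.

18.82 g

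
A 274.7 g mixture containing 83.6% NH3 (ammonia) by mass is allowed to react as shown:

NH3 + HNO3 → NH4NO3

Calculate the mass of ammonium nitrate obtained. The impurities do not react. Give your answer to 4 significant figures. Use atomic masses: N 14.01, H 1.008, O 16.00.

Mass of pure NH3 = 274.7 g × 0.836 = 229.65 g.
M(NH3) = 14.01 + 3(1.008) = 17.034 g/mol.
M(NH4NO3) = 2(14.01) + 4(1.008) + 3(16.00) = 80.052 g/mol.
n(NH3) = 229.65 g / 17.034 g/mol = 13.482 mol.
From the equation the NH3:NH4NO3 mole ratio is 1:1, so n(NH4NO3) = 13.482 × 1/1 = 13.482 mol.
Mass of NH4NO3 = 13.482 mol × 80.052 g/mol = 1079.2 g.

1079 g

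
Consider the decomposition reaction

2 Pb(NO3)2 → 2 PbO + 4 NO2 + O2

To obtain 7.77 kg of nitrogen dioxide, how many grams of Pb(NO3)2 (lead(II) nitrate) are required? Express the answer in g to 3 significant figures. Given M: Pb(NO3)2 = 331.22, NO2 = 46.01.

Convert: 7.77 kg = 7770 g.
n(NO2) = 7770 g / 46.01 g/mol = 168.9 mol.
From the equation the NO2:Pb(NO3)2 mole ratio is 4:2, so n(Pb(NO3)2) = 168.9 × 2/4 = 84.44 mol.
Mass of Pb(NO3)2 = 84.44 mol × 331.22 g/mol = 27970 g.

28000 g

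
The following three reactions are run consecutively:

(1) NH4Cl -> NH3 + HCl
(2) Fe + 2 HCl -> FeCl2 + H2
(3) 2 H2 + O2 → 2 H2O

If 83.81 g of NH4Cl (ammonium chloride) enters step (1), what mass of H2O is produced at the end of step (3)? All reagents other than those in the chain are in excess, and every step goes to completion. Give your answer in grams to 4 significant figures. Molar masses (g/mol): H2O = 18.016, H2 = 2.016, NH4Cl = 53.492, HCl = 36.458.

14.11 g

n(NH4Cl) = 83.81 / 53.492 = 1.5668 mol.
Reaction (1): NH4Cl→HCl ratio 1:1 ⇒ n(HCl) = 1.5668 mol.
Reaction (2): HCl→H2 ratio 2:1 ⇒ n(H2) = 0.78339 mol.
Reaction (3): H2→H2O ratio 2:2 ⇒ n(H2O) = 0.78339 mol.
Mass of H2O = 0.78339 × 18.016 = 14.114 g.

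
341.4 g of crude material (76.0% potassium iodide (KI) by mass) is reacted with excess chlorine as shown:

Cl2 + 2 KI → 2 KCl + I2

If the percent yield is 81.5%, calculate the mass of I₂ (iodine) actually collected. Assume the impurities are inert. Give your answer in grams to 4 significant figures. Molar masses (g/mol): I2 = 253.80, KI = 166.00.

161.7 g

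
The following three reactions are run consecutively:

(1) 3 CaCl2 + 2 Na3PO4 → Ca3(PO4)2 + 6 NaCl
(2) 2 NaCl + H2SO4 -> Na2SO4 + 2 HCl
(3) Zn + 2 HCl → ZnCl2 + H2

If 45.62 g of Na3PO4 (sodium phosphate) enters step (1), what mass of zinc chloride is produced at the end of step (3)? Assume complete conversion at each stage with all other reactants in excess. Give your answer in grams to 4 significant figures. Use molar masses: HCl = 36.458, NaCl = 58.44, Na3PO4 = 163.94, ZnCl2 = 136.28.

56.88 g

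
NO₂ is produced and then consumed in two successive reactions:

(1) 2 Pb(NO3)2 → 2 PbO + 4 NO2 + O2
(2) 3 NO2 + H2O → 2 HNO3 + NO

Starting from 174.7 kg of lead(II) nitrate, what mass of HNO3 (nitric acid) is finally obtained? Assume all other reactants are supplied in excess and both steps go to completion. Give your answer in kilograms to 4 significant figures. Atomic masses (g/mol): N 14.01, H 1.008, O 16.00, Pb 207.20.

M(Pb(NO3)2) = 207.20 + 2(14.01) + 6(16.00) = 331.22 g/mol.
M(HNO3) = 1.008 + 14.01 + 3(16.00) = 63.018 g/mol.
174.7 kg = 174700 g.
n(Pb(NO3)2) = 174700 / 331.22 = 527.44 mol.
Step 1 gives a 2:4 ratio of Pb(NO3)2 to NO2, so n(NO2) = 1054.9 mol.
In step 2 the NO2:HNO3 ratio is 3:2, so n(HNO3) = 703.26 mol.
Mass of HNO3 = 703.26 × 63.018 = 44318 g = 44.32 kg.

44.32 kg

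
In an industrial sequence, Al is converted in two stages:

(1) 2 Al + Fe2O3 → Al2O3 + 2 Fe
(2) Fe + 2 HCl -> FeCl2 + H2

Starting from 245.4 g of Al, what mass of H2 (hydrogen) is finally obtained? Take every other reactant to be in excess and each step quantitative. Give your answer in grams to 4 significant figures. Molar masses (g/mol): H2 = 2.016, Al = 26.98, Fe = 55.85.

18.34 g

n(Al) = 245.40 / 26.98 = 9.0956 mol.
Step 1 gives a 2:2 ratio of Al to Fe, so n(Fe) = 9.0956 mol.
In step 2 the Fe:H2 ratio is 1:1, so n(H2) = 9.0956 mol.
Mass of H2 = 9.0956 × 2.016 = 18.337 g.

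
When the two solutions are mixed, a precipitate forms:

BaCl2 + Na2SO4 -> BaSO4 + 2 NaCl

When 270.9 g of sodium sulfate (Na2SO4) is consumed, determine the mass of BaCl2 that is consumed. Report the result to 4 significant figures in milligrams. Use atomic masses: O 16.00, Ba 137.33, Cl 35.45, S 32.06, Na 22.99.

397100 mg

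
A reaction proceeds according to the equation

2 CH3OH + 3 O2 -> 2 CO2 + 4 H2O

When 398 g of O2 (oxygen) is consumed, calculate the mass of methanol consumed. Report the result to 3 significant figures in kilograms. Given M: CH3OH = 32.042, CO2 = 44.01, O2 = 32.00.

0.266 kg

n(O2) = 398.0 g / 32.00 g/mol = 12.44 mol.
From the equation the O2:CH3OH mole ratio is 3:2, so n(CH3OH) = 12.44 × 2/3 = 8.292 mol.
Mass of CH3OH = 8.292 mol × 32.042 g/mol = 265.7 g.
Converting to kg: 265.7 g = 0.266 kg.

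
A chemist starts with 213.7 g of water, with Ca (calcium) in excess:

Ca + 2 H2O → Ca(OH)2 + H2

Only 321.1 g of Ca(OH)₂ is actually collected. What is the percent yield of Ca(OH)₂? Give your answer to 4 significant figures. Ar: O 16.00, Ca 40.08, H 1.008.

M(H2O) = 2(1.008) + 16.00 = 18.016 g/mol.
M(Ca(OH)2) = 40.08 + 2(16.00) + 2(1.008) = 74.096 g/mol.
n(H2O) = 213.70 g / 18.016 g/mol = 11.862 mol.
From the equation the H2O:Ca(OH)2 mole ratio is 2:1, so n(Ca(OH)2) = 11.862 × 1/2 = 5.9308 mol.
Mass of Ca(OH)2 = 5.9308 mol × 74.096 g/mol = 439.45 g.
This is the theoretical yield. Percent yield = 321.1 g / 439.45 g × 100% = 73.068%.

73.07 %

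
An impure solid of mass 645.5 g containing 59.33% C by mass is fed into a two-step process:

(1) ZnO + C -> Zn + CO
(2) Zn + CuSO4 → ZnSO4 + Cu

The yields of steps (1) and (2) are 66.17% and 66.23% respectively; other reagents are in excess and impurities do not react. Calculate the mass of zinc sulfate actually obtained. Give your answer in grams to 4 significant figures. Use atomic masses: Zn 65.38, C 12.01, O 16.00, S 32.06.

2256 g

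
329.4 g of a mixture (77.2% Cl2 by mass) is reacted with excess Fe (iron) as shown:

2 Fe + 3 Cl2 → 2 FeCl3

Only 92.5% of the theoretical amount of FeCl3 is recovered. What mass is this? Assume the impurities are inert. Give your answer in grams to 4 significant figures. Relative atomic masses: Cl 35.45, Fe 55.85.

358.8 g

Pure Cl2 available = 329.4 g × 0.772 = 254.30 g.
M(Cl2) = 2(35.45) = 70.90 g/mol.
M(FeCl3) = 55.85 + 3(35.45) = 162.20 g/mol.
n(Cl2) = 254.30 g / 70.90 g/mol = 3.5867 mol.
From the equation the Cl2:FeCl3 mole ratio is 3:2, so n(FeCl3) = 3.5867 × 2/3 = 2.3911 mol.
Mass of FeCl3 = 2.3911 mol × 162.20 g/mol = 387.84 g.
Actual mass collected = 387.84 g × 0.925 = 358.75 g.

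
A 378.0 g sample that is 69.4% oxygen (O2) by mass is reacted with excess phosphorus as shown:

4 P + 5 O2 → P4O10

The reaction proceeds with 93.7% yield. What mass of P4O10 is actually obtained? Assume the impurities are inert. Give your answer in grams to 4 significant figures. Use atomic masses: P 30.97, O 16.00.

Pure O2 available = 378.0 g × 0.694 = 262.33 g.
M(O2) = 2(16.00) = 32.00 g/mol.
M(P4O10) = 4(30.97) + 10(16.00) = 283.88 g/mol.
n(O2) = 262.33 g / 32.00 g/mol = 8.1979 mol.
From the equation the O2:P4O10 mole ratio is 5:1, so n(P4O10) = 8.1979 × 1/5 = 1.6396 mol.
Mass of P4O10 = 1.6396 mol × 283.88 g/mol = 465.44 g.
Actual mass collected = 465.44 g × 0.937 = 436.12 g.

436.1 g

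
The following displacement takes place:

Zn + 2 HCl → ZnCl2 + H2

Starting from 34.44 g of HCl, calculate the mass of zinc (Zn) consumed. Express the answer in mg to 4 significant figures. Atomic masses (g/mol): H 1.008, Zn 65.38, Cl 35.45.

M(HCl) = 1.008 + 35.45 = 36.458 g/mol.
M(Zn) = 65.38 g/mol.
n(HCl) = 34.440 g / 36.458 g/mol = 0.94465 mol.
From the equation the HCl:Zn mole ratio is 2:1, so n(Zn) = 0.94465 × 1/2 = 0.47232 mol.
Mass of Zn = 0.47232 mol × 65.38 g/mol = 30.881 g.
Converting to mg: 30.881 g = 30880 mg.

30880 mg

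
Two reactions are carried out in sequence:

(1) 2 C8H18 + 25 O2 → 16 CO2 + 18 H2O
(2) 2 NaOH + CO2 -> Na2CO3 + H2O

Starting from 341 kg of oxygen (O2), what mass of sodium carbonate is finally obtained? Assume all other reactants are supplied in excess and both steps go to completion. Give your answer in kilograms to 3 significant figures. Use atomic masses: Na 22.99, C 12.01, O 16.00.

M(O2) = 2(16.00) = 32.00 g/mol.
M(Na2CO3) = 2(22.99) + 12.01 + 3(16.00) = 105.99 g/mol.
341 kg = 341000 g.
n(O2) = 341000 / 32.00 = 10660 mol.
Step 1 gives a 25:16 ratio of O2 to CO2, so n(CO2) = 6820 mol.
In step 2 the CO2:Na2CO3 ratio is 1:1, so n(Na2CO3) = 6820 mol.
Mass of Na2CO3 = 6820 × 105.99 = 722900 g = 723 kg.

723 kg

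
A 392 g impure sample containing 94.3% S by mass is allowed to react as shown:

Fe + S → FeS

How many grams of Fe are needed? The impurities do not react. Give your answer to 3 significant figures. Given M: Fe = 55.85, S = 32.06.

644 g

Mass of pure S = 392 g × 0.943 = 369.7 g.
n(S) = 369.7 g / 32.06 g/mol = 11.53 mol.
From the equation the S:Fe mole ratio is 1:1, so n(Fe) = 11.53 × 1/1 = 11.53 mol.
Mass of Fe = 11.53 mol × 55.85 g/mol = 644.0 g.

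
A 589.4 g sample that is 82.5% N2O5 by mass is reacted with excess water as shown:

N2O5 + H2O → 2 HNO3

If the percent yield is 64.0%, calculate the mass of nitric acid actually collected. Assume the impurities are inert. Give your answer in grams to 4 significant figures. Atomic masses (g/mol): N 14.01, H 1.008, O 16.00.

Pure N2O5 available = 589.4 g × 0.825 = 486.25 g.
M(N2O5) = 2(14.01) + 5(16.00) = 108.02 g/mol.
M(HNO3) = 1.008 + 14.01 + 3(16.00) = 63.018 g/mol.
n(N2O5) = 486.25 g / 108.02 g/mol = 4.5015 mol.
From the equation the N2O5:HNO3 mole ratio is 1:2, so n(HNO3) = 4.5015 × 2/1 = 9.0031 mol.
Mass of HNO3 = 9.0031 mol × 63.018 g/mol = 567.35 g.
Actual mass collected = 567.35 g × 0.640 = 363.11 g.

363.1 g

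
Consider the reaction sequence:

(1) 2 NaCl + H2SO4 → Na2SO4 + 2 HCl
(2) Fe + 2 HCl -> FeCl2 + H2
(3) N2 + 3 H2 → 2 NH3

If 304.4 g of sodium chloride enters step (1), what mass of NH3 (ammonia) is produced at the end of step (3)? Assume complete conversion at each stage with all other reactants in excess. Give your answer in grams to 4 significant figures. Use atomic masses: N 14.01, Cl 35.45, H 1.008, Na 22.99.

29.58 g

M(NaCl) = 22.99 + 35.45 = 58.44 g/mol.
M(NH3) = 14.01 + 3(1.008) = 17.034 g/mol.
n(NaCl) = 304.4 / 58.44 = 5.2088 mol.
Reaction (1): NaCl→HCl ratio 2:2 ⇒ n(HCl) = 5.2088 mol.
Reaction (2): HCl→H2 ratio 2:1 ⇒ n(H2) = 2.6044 mol.
Reaction (3): H2→NH3 ratio 3:2 ⇒ n(NH3) = 1.7363 mol.
Mass of NH3 = 1.7363 × 17.034 = 29.575 g.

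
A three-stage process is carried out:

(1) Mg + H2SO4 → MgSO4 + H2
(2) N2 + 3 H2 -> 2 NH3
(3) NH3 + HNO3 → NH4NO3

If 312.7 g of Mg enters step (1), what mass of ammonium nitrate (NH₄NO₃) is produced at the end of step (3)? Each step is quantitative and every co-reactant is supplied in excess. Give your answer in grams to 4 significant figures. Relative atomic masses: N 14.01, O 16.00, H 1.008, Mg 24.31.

686.5 g

M(Mg) = 24.31 g/mol.
M(NH4NO3) = 2(14.01) + 4(1.008) + 3(16.00) = 80.052 g/mol.
n(Mg) = 312.7 / 24.31 = 12.863 mol.
Reaction (1): Mg→H2 ratio 1:1 ⇒ n(H2) = 12.863 mol.
Reaction (2): H2→NH3 ratio 3:2 ⇒ n(NH3) = 8.5753 mol.
Reaction (3): NH3→NH4NO3 ratio 1:1 ⇒ n(NH4NO3) = 8.5753 mol.
Mass of NH4NO3 = 8.5753 × 80.052 = 686.47 g.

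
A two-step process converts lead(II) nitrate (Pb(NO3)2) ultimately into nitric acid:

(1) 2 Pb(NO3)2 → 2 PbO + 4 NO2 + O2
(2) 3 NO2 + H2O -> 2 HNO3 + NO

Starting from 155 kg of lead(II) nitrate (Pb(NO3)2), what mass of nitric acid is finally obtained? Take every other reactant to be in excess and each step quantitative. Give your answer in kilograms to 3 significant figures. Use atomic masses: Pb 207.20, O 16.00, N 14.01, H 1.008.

M(Pb(NO3)2) = 207.20 + 2(14.01) + 6(16.00) = 331.22 g/mol.
M(HNO3) = 1.008 + 14.01 + 3(16.00) = 63.018 g/mol.
155 kg = 155000 g.
n(Pb(NO3)2) = 155000 / 331.22 = 468.0 mol.
Step 1 gives a 2:4 ratio of Pb(NO3)2 to NO2, so n(NO2) = 935.9 mol.
In step 2 the NO2:HNO3 ratio is 3:2, so n(HNO3) = 624.0 mol.
Mass of HNO3 = 624.0 × 63.018 = 39320 g = 39.3 kg.

39.3 kg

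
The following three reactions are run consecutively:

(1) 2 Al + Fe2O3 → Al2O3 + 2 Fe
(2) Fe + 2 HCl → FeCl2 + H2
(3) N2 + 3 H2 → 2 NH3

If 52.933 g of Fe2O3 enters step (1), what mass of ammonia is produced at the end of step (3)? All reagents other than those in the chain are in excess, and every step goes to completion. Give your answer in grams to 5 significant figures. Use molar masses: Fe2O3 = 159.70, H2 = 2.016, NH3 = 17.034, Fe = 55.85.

7.5280 g

n(Fe2O3) = 52.933 / 159.70 = 0.331453 mol.
Reaction (1): Fe2O3→Fe ratio 1:2 ⇒ n(Fe) = 0.662905 mol.
Reaction (2): Fe→H2 ratio 1:1 ⇒ n(H2) = 0.662905 mol.
Reaction (3): H2→NH3 ratio 3:2 ⇒ n(NH3) = 0.441937 mol.
Mass of NH3 = 0.441937 × 17.034 = 7.52795 g.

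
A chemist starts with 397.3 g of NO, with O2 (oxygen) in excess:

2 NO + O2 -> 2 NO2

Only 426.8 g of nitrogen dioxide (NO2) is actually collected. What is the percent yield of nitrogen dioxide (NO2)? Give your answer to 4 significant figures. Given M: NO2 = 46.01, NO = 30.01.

n(NO) = 397.30 g / 30.01 g/mol = 13.239 mol.
From the equation the NO:NO2 mole ratio is 2:2, so n(NO2) = 13.239 × 2/2 = 13.239 mol.
Mass of NO2 = 13.239 mol × 46.01 g/mol = 609.12 g.
This is the theoretical yield. Percent yield = 426.8 g / 609.12 g × 100% = 70.068%.

70.07 %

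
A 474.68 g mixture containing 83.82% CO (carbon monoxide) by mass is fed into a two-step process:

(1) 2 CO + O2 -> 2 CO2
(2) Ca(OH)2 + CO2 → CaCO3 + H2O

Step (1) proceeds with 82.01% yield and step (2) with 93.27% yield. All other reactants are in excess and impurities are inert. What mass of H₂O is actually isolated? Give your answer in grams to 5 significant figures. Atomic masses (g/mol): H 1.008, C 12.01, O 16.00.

Pure CO = 474.68 × 0.8382 = 397.877 g.
M(CO) = 12.01 + 16.00 = 28.01 g/mol.
M(H2O) = 2(1.008) + 16.00 = 18.016 g/mol.
n(CO) = 397.877 / 28.01 = 14.2048 mol.
Step 1 (CO:CO2 = 2:2): theoretical n(CO2) = 14.2048 mol; at 82.01% yield, n(CO2) = 11.6494 mol.
Step 2 (CO2:H2O = 1:1): theoretical n(H2O) = 11.6494 mol, so theoretical mass = 11.6494 × 18.016 = 209.875 g.
At 93.27% yield, actual mass of H2O = 209.875 × 0.9327 = 195.750 g.

195.75 g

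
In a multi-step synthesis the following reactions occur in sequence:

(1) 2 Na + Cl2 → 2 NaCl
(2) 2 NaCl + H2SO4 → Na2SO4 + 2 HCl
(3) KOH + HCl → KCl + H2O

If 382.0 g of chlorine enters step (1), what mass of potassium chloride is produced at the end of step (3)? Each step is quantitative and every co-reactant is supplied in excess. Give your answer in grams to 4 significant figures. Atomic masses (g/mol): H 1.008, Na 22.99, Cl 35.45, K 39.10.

803.3 g

M(Cl2) = 2(35.45) = 70.90 g/mol.
M(KCl) = 39.10 + 35.45 = 74.55 g/mol.
n(Cl2) = 382.0 / 70.90 = 5.3879 mol.
Reaction (1): Cl2→NaCl ratio 1:2 ⇒ n(NaCl) = 10.776 mol.
Reaction (2): NaCl→HCl ratio 2:2 ⇒ n(HCl) = 10.776 mol.
Reaction (3): HCl→KCl ratio 1:1 ⇒ n(KCl) = 10.776 mol.
Mass of KCl = 10.776 × 74.55 = 803.33 g.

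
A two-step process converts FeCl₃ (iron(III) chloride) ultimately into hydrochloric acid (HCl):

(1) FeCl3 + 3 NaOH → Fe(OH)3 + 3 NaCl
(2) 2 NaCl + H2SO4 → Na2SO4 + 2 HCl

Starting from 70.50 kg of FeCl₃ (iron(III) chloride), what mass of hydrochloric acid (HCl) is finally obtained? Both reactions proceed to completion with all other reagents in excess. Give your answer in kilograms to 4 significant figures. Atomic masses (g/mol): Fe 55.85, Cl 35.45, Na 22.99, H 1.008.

47.54 kg

M(FeCl3) = 55.85 + 3(35.45) = 162.20 g/mol.
M(HCl) = 1.008 + 35.45 = 36.458 g/mol.
70.50 kg = 70500 g.
n(FeCl3) = 70500 / 162.20 = 434.65 mol.
Step 1 gives a 1:3 ratio of FeCl3 to NaCl, so n(NaCl) = 1303.9 mol.
In step 2 the NaCl:HCl ratio is 2:2, so n(HCl) = 1303.9 mol.
Mass of HCl = 1303.9 × 36.458 = 47539 g = 47.54 kg.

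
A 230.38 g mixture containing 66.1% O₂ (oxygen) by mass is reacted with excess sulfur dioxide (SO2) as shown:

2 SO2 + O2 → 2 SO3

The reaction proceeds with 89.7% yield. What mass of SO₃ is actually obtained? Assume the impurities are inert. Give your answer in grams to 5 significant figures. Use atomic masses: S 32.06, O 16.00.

683.49 g

Pure O2 available = 230.38 g × 0.661 = 152.281 g.
M(O2) = 2(16.00) = 32.00 g/mol.
M(SO3) = 32.06 + 3(16.00) = 80.06 g/mol.
n(O2) = 152.281 g / 32.00 g/mol = 4.75879 mol.
From the equation the O2:SO3 mole ratio is 1:2, so n(SO3) = 4.75879 × 2/1 = 9.51757 mol.
Mass of SO3 = 9.51757 mol × 80.06 g/mol = 761.977 g.
Actual mass collected = 761.977 g × 0.897 = 683.493 g.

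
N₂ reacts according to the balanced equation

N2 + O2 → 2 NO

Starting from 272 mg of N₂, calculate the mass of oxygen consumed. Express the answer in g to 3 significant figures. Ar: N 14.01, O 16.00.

0.311 g

M(N2) = 2(14.01) = 28.02 g/mol.
M(O2) = 2(16.00) = 32.00 g/mol.
Convert: 272 mg = 0.2720 g.
n(N2) = 0.2720 g / 28.02 g/mol = 0.009707 mol.
From the equation the N2:O2 mole ratio is 1:1, so n(O2) = 0.009707 × 1/1 = 0.009707 mol.
Mass of O2 = 0.009707 mol × 32.00 g/mol = 0.3106 g.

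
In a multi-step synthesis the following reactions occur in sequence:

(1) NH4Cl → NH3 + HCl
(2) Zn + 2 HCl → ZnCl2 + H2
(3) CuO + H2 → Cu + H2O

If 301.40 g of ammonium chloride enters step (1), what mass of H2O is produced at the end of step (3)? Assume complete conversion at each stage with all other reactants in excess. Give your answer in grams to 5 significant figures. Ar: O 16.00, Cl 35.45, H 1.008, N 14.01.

M(NH4Cl) = 14.01 + 4(1.008) + 35.45 = 53.492 g/mol.
M(H2O) = 2(1.008) + 16.00 = 18.016 g/mol.
n(NH4Cl) = 301.40 / 53.492 = 5.63449 mol.
Reaction (1): NH4Cl→HCl ratio 1:1 ⇒ n(HCl) = 5.63449 mol.
Reaction (2): HCl→H2 ratio 2:1 ⇒ n(H2) = 2.81724 mol.
Reaction (3): H2→H2O ratio 1:1 ⇒ n(H2O) = 2.81724 mol.
Mass of H2O = 2.81724 × 18.016 = 50.7555 g.

50.755 g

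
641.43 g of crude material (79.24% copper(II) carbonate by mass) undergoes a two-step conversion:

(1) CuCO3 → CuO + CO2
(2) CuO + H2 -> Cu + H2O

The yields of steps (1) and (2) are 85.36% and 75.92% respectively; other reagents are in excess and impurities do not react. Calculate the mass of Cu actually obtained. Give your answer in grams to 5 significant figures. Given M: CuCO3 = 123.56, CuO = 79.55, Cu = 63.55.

Pure CuCO3 = 641.43 × 0.7924 = 508.269 g.
n(CuCO3) = 508.269 / 123.56 = 4.11354 mol.
Step 1 (CuCO3:CuO = 1:1): theoretical n(CuO) = 4.11354 mol; at 85.36% yield, n(CuO) = 3.51132 mol.
Step 2 (CuO:Cu = 1:1): theoretical n(Cu) = 3.51132 mol, so theoretical mass = 3.51132 × 63.55 = 223.144 g.
At 75.92% yield, actual mass of Cu = 223.144 × 0.7592 = 169.411 g.

169.41 g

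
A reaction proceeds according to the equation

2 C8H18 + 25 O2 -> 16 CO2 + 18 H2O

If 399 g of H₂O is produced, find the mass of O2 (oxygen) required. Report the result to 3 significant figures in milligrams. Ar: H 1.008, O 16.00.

984000 mg

M(H2O) = 2(1.008) + 16.00 = 18.016 g/mol.
M(O2) = 2(16.00) = 32.00 g/mol.
n(H2O) = 399.0 g / 18.016 g/mol = 22.15 mol.
From the equation the H2O:O2 mole ratio is 18:25, so n(O2) = 22.15 × 25/18 = 30.76 mol.
Mass of O2 = 30.76 mol × 32.00 g/mol = 984.3 g.
Converting to mg: 984.3 g = 984000 mg.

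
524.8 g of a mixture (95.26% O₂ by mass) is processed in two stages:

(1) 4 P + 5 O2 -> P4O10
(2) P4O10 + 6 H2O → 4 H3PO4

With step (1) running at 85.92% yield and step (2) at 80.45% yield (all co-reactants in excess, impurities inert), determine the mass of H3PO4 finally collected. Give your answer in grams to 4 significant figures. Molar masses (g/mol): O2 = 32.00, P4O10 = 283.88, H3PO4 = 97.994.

Pure O2 = 524.8 × 0.9526 = 499.92 g.
n(O2) = 499.92 / 32.00 = 15.623 mol.
Step 1 (O2:P4O10 = 5:1): theoretical n(P4O10) = 3.1245 mol; at 85.92% yield, n(P4O10) = 2.6846 mol.
Step 2 (P4O10:H3PO4 = 1:4): theoretical n(H3PO4) = 10.738 mol, so theoretical mass = 10.738 × 97.994 = 1052.3 g.
At 80.45% yield, actual mass of H3PO4 = 1052.3 × 0.8045 = 846.57 g.

846.6 g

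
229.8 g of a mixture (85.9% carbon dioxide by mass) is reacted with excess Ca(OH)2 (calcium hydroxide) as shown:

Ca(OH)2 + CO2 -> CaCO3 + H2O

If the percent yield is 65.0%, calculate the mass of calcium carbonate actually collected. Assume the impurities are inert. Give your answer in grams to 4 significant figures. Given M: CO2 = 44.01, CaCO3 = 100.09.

Pure CO2 available = 229.8 g × 0.859 = 197.40 g.
n(CO2) = 197.40 g / 44.01 g/mol = 4.4853 mol.
From the equation the CO2:CaCO3 mole ratio is 1:1, so n(CaCO3) = 4.4853 × 1/1 = 4.4853 mol.
Mass of CaCO3 = 4.4853 mol × 100.09 g/mol = 448.93 g.
Actual mass collected = 448.93 g × 0.650 = 291.81 g.

291.8 g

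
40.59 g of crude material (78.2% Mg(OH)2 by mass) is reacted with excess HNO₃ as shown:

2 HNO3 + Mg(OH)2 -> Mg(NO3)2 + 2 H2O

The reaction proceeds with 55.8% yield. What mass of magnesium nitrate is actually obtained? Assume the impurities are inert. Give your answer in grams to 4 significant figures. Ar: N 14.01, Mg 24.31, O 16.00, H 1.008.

Pure Mg(OH)2 available = 40.59 g × 0.782 = 31.741 g.
M(Mg(OH)2) = 24.31 + 2(16.00) + 2(1.008) = 58.326 g/mol.
M(Mg(NO3)2) = 24.31 + 2(14.01) + 6(16.00) = 148.33 g/mol.
n(Mg(OH)2) = 31.741 g / 58.326 g/mol = 0.54421 mol.
From the equation the Mg(OH)2:Mg(NO3)2 mole ratio is 1:1, so n(Mg(NO3)2) = 0.54421 × 1/1 = 0.54421 mol.
Mass of Mg(NO3)2 = 0.54421 mol × 148.33 g/mol = 80.722 g.
Actual mass collected = 80.722 g × 0.558 = 45.043 g.

45.04 g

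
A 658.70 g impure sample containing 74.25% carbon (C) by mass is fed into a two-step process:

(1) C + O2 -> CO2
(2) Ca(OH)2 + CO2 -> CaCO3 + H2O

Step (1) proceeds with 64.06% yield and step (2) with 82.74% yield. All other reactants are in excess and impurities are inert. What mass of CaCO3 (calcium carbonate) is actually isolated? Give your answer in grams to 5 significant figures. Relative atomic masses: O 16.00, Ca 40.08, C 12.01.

2160.4 g

Pure C = 658.70 × 0.7425 = 489.085 g.
M(C) = 12.01 g/mol.
M(CaCO3) = 40.08 + 12.01 + 3(16.00) = 100.09 g/mol.
n(C) = 489.085 / 12.01 = 40.7231 mol.
Step 1 (C:CO2 = 1:1): theoretical n(CO2) = 40.7231 mol; at 64.06% yield, n(CO2) = 26.0872 mol.
Step 2 (CO2:CaCO3 = 1:1): theoretical n(CaCO3) = 26.0872 mol, so theoretical mass = 26.0872 × 100.09 = 2611.07 g.
At 82.74% yield, actual mass of CaCO3 = 2611.07 × 0.8274 = 2160.40 g.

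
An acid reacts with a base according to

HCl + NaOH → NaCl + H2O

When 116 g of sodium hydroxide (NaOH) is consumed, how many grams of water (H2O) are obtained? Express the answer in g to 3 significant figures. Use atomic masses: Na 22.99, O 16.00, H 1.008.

52.2 g

M(NaOH) = 22.99 + 16.00 + 1.008 = 39.998 g/mol.
M(H2O) = 2(1.008) + 16.00 = 18.016 g/mol.
n(NaOH) = 116.0 g / 39.998 g/mol = 2.900 mol.
From the equation the NaOH:H2O mole ratio is 1:1, so n(H2O) = 2.900 × 1/1 = 2.900 mol.
Mass of H2O = 2.900 mol × 18.016 g/mol = 52.25 g.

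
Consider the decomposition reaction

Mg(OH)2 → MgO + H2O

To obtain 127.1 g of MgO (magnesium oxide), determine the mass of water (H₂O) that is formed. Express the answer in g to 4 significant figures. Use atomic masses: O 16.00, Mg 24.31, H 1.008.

56.81 g

M(MgO) = 24.31 + 16.00 = 40.31 g/mol.
M(H2O) = 2(1.008) + 16.00 = 18.016 g/mol.
n(MgO) = 127.10 g / 40.31 g/mol = 3.1531 mol.
From the equation the MgO:H2O mole ratio is 1:1, so n(H2O) = 3.1531 × 1/1 = 3.1531 mol.
Mass of H2O = 3.1531 mol × 18.016 g/mol = 56.806 g.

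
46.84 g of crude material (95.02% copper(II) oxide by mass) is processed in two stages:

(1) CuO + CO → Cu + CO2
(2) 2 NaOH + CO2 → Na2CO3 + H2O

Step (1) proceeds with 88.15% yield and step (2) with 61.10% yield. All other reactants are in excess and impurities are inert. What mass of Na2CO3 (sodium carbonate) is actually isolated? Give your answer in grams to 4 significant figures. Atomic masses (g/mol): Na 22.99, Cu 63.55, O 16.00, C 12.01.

Pure CuO = 46.84 × 0.9502 = 44.507 g.
M(CuO) = 63.55 + 16.00 = 79.55 g/mol.
M(Na2CO3) = 2(22.99) + 12.01 + 3(16.00) = 105.99 g/mol.
n(CuO) = 44.507 / 79.55 = 0.55949 mol.
Step 1 (CuO:CO2 = 1:1): theoretical n(CO2) = 0.55949 mol; at 88.15% yield, n(CO2) = 0.49319 mol.
Step 2 (CO2:Na2CO3 = 1:1): theoretical n(Na2CO3) = 0.49319 mol, so theoretical mass = 0.49319 × 105.99 = 52.273 g.
At 61.10% yield, actual mass of Na2CO3 = 52.273 × 0.6110 = 31.939 g.

31.94 g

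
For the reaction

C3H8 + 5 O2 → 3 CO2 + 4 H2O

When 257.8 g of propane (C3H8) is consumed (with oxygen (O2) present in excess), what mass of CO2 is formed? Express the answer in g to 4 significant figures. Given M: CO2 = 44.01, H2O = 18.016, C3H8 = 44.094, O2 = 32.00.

771.9 g

n(C3H8) = 257.80 g / 44.094 g/mol = 5.8466 mol.
From the equation the C3H8:CO2 mole ratio is 1:3, so n(CO2) = 5.8466 × 3/1 = 17.540 mol.
Mass of CO2 = 17.540 mol × 44.01 g/mol = 771.93 g.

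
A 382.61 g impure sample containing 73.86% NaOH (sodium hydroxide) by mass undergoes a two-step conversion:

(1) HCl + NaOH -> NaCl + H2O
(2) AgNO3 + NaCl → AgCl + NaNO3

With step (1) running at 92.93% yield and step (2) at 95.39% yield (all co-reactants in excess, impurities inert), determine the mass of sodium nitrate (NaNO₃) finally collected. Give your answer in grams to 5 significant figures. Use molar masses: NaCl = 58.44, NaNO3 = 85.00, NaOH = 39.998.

Pure NaOH = 382.61 × 0.7386 = 282.596 g.
n(NaOH) = 282.596 / 39.998 = 7.06525 mol.
Step 1 (NaOH:NaCl = 1:1): theoretical n(NaCl) = 7.06525 mol; at 92.93% yield, n(NaCl) = 6.56573 mol.
Step 2 (NaCl:NaNO3 = 1:1): theoretical n(NaNO3) = 6.56573 mol, so theoretical mass = 6.56573 × 85.00 = 558.087 g.
At 95.39% yield, actual mass of NaNO3 = 558.087 × 0.9539 = 532.360 g.

532.36 g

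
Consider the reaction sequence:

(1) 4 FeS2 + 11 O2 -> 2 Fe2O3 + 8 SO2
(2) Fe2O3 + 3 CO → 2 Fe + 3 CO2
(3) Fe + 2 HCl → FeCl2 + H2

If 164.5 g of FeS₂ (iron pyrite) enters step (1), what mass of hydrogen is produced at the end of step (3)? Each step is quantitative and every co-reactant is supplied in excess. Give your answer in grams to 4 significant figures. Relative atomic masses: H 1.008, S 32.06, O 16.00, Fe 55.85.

M(FeS2) = 55.85 + 2(32.06) = 119.97 g/mol.
M(H2) = 2(1.008) = 2.016 g/mol.
n(FeS2) = 164.5 / 119.97 = 1.3712 mol.
Reaction (1): FeS2→Fe2O3 ratio 4:2 ⇒ n(Fe2O3) = 0.68559 mol.
Reaction (2): Fe2O3→Fe ratio 1:2 ⇒ n(Fe) = 1.3712 mol.
Reaction (3): Fe→H2 ratio 1:1 ⇒ n(H2) = 1.3712 mol.
Mass of H2 = 1.3712 × 2.016 = 2.7643 g.

2.764 g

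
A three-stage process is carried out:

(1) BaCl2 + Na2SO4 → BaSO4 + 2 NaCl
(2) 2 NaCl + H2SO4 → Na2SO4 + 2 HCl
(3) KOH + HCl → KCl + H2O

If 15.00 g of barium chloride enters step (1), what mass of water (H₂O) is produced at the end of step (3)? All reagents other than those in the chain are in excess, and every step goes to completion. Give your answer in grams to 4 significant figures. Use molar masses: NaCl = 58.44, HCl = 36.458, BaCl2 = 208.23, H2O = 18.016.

n(BaCl2) = 15.00 / 208.23 = 0.072036 mol.
Reaction (1): BaCl2→NaCl ratio 1:2 ⇒ n(NaCl) = 0.14407 mol.
Reaction (2): NaCl→HCl ratio 2:2 ⇒ n(HCl) = 0.14407 mol.
Reaction (3): HCl→H2O ratio 1:1 ⇒ n(H2O) = 0.14407 mol.
Mass of H2O = 0.14407 × 18.016 = 2.5956 g.

2.596 g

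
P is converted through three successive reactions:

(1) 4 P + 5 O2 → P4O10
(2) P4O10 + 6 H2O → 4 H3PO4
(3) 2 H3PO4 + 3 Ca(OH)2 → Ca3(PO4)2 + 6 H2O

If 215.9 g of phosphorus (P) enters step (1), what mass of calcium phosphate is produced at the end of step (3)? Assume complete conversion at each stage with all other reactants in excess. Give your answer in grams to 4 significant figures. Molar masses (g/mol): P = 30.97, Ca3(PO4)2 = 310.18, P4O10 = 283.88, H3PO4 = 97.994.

n(P) = 215.9 / 30.97 = 6.9713 mol.
Reaction (1): P→P4O10 ratio 4:1 ⇒ n(P4O10) = 1.7428 mol.
Reaction (2): P4O10→H3PO4 ratio 1:4 ⇒ n(H3PO4) = 6.9713 mol.
Reaction (3): H3PO4→Ca3(PO4)2 ratio 2:1 ⇒ n(Ca3(PO4)2) = 3.4856 mol.
Mass of Ca3(PO4)2 = 3.4856 × 310.18 = 1081.2 g.

1081 g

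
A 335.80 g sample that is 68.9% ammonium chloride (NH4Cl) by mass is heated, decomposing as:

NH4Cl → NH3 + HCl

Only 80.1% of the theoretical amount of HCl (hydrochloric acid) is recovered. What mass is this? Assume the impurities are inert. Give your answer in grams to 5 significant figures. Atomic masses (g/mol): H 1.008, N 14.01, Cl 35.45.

Pure NH4Cl available = 335.80 g × 0.689 = 231.366 g.
M(NH4Cl) = 14.01 + 4(1.008) + 35.45 = 53.492 g/mol.
M(HCl) = 1.008 + 35.45 = 36.458 g/mol.
n(NH4Cl) = 231.366 g / 53.492 g/mol = 4.32525 mol.
From the equation the NH4Cl:HCl mole ratio is 1:1, so n(HCl) = 4.32525 × 1/1 = 4.32525 mol.
Mass of HCl = 4.32525 mol × 36.458 g/mol = 157.690 g.
Actual mass collected = 157.690 g × 0.801 = 126.310 g.

126.31 g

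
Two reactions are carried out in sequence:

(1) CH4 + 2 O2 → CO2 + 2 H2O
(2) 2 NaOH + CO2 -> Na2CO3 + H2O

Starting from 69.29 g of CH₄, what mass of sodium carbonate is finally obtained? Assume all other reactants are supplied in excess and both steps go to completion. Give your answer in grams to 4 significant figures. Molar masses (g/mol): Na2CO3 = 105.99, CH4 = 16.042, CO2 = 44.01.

457.8 g

n(CH4) = 69.290 / 16.042 = 4.3193 mol.
Step 1 gives a 1:1 ratio of CH4 to CO2, so n(CO2) = 4.3193 mol.
In step 2 the CO2:Na2CO3 ratio is 1:1, so n(Na2CO3) = 4.3193 mol.
Mass of Na2CO3 = 4.3193 × 105.99 = 457.80 g.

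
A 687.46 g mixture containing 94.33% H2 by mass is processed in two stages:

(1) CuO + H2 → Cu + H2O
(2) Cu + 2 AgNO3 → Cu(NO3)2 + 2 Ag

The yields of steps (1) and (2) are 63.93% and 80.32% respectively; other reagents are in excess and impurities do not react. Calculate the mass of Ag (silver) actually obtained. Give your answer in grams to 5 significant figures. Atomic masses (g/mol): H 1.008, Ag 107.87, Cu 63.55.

Pure H2 = 687.46 × 0.9433 = 648.481 g.
M(H2) = 2(1.008) = 2.016 g/mol.
M(Ag) = 107.87 g/mol.
n(H2) = 648.481 / 2.016 = 321.667 mol.
Step 1 (H2:Cu = 1:1): theoretical n(Cu) = 321.667 mol; at 63.93% yield, n(Cu) = 205.642 mol.
Step 2 (Cu:Ag = 1:2): theoretical n(Ag) = 411.284 mol, so theoretical mass = 411.284 × 107.87 = 44365.2 g.
At 80.32% yield, actual mass of Ag = 44365.2 × 0.8032 = 35634.1 g.

35634 g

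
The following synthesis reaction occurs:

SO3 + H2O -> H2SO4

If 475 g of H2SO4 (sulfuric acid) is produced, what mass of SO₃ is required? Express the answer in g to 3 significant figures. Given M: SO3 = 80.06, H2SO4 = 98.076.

n(H2SO4) = 475.0 g / 98.076 g/mol = 4.843 mol.
From the equation the H2SO4:SO3 mole ratio is 1:1, so n(SO3) = 4.843 × 1/1 = 4.843 mol.
Mass of SO3 = 4.843 mol × 80.06 g/mol = 387.7 g.

388 g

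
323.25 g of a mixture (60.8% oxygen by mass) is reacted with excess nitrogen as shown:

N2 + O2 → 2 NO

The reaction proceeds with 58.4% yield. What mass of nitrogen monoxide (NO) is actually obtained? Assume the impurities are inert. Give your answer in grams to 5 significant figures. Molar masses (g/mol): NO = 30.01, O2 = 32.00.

215.28 g

Pure O2 available = 323.25 g × 0.608 = 196.536 g.
n(O2) = 196.536 g / 32.00 g/mol = 6.14175 mol.
From the equation the O2:NO mole ratio is 1:2, so n(NO) = 6.14175 × 2/1 = 12.2835 mol.
Mass of NO = 12.2835 mol × 30.01 g/mol = 368.628 g.
Actual mass collected = 368.628 g × 0.584 = 215.279 g.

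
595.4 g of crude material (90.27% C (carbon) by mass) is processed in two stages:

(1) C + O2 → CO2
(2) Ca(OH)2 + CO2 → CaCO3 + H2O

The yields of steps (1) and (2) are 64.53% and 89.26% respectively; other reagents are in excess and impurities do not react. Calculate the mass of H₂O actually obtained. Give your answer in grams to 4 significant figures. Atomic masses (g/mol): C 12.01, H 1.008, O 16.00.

Pure C = 595.4 × 0.9027 = 537.47 g.
M(C) = 12.01 g/mol.
M(H2O) = 2(1.008) + 16.00 = 18.016 g/mol.
n(C) = 537.47 / 12.01 = 44.752 mol.
Step 1 (C:CO2 = 1:1): theoretical n(CO2) = 44.752 mol; at 64.53% yield, n(CO2) = 28.878 mol.
Step 2 (CO2:H2O = 1:1): theoretical n(H2O) = 28.878 mol, so theoretical mass = 28.878 × 18.016 = 520.27 g.
At 89.26% yield, actual mass of H2O = 520.27 × 0.8926 = 464.39 g.

464.4 g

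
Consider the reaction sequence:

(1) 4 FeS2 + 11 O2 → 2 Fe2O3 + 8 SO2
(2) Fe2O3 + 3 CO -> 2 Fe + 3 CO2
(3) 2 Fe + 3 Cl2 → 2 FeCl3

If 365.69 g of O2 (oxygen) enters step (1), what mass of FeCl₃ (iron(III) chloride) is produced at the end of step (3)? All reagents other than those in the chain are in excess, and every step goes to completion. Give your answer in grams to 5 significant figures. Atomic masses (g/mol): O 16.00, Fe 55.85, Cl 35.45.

674.03 g

M(O2) = 2(16.00) = 32.00 g/mol.
M(FeCl3) = 55.85 + 3(35.45) = 162.20 g/mol.
n(O2) = 365.69 / 32.00 = 11.4278 mol.
Reaction (1): O2→Fe2O3 ratio 11:2 ⇒ n(Fe2O3) = 2.07778 mol.
Reaction (2): Fe2O3→Fe ratio 1:2 ⇒ n(Fe) = 4.15557 mol.
Reaction (3): Fe→FeCl3 ratio 2:2 ⇒ n(FeCl3) = 4.15557 mol.
Mass of FeCl3 = 4.15557 × 162.20 = 674.033 g.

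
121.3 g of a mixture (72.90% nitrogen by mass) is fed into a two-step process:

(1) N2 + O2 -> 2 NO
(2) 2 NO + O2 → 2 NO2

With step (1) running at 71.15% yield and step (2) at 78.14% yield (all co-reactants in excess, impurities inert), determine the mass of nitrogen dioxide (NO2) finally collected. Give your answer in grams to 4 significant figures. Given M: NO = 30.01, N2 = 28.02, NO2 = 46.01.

161.5 g

Pure N2 = 121.3 × 0.7290 = 88.428 g.
n(N2) = 88.428 / 28.02 = 3.1559 mol.
Step 1 (N2:NO = 1:2): theoretical n(NO) = 6.3118 mol; at 71.15% yield, n(NO) = 4.4908 mol.
Step 2 (NO:NO2 = 2:2): theoretical n(NO2) = 4.4908 mol, so theoretical mass = 4.4908 × 46.01 = 206.62 g.
At 78.14% yield, actual mass of NO2 = 206.62 × 0.7814 = 161.45 g.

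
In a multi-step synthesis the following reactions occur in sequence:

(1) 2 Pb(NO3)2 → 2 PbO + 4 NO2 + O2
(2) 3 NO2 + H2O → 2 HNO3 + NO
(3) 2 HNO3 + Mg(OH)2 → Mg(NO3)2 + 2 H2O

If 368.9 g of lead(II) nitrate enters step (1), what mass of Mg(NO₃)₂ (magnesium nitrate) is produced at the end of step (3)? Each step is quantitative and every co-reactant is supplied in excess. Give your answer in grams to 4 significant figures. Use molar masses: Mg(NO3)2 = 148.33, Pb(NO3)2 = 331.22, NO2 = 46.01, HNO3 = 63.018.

n(Pb(NO3)2) = 368.9 / 331.22 = 1.1138 mol.
Reaction (1): Pb(NO3)2→NO2 ratio 2:4 ⇒ n(NO2) = 2.2275 mol.
Reaction (2): NO2→HNO3 ratio 3:2 ⇒ n(HNO3) = 1.4850 mol.
Reaction (3): HNO3→Mg(NO3)2 ratio 2:1 ⇒ n(Mg(NO3)2) = 0.74251 mol.
Mass of Mg(NO3)2 = 0.74251 × 148.33 = 110.14 g.

110.1 g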